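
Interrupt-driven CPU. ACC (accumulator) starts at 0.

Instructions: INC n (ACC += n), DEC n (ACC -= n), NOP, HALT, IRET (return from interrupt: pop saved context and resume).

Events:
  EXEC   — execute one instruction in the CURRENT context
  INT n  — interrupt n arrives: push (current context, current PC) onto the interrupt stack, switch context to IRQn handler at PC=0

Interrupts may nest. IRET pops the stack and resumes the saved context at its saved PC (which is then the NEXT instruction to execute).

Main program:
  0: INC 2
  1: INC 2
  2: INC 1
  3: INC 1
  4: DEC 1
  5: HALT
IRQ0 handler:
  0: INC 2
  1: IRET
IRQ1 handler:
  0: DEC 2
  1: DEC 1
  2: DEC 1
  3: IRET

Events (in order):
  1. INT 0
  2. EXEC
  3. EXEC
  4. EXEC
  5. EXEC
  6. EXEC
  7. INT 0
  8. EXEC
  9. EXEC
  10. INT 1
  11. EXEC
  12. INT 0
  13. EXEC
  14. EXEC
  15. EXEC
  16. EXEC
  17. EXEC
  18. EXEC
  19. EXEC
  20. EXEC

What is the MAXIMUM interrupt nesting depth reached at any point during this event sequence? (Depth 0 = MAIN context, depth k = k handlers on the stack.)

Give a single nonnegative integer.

Event 1 (INT 0): INT 0 arrives: push (MAIN, PC=0), enter IRQ0 at PC=0 (depth now 1) [depth=1]
Event 2 (EXEC): [IRQ0] PC=0: INC 2 -> ACC=2 [depth=1]
Event 3 (EXEC): [IRQ0] PC=1: IRET -> resume MAIN at PC=0 (depth now 0) [depth=0]
Event 4 (EXEC): [MAIN] PC=0: INC 2 -> ACC=4 [depth=0]
Event 5 (EXEC): [MAIN] PC=1: INC 2 -> ACC=6 [depth=0]
Event 6 (EXEC): [MAIN] PC=2: INC 1 -> ACC=7 [depth=0]
Event 7 (INT 0): INT 0 arrives: push (MAIN, PC=3), enter IRQ0 at PC=0 (depth now 1) [depth=1]
Event 8 (EXEC): [IRQ0] PC=0: INC 2 -> ACC=9 [depth=1]
Event 9 (EXEC): [IRQ0] PC=1: IRET -> resume MAIN at PC=3 (depth now 0) [depth=0]
Event 10 (INT 1): INT 1 arrives: push (MAIN, PC=3), enter IRQ1 at PC=0 (depth now 1) [depth=1]
Event 11 (EXEC): [IRQ1] PC=0: DEC 2 -> ACC=7 [depth=1]
Event 12 (INT 0): INT 0 arrives: push (IRQ1, PC=1), enter IRQ0 at PC=0 (depth now 2) [depth=2]
Event 13 (EXEC): [IRQ0] PC=0: INC 2 -> ACC=9 [depth=2]
Event 14 (EXEC): [IRQ0] PC=1: IRET -> resume IRQ1 at PC=1 (depth now 1) [depth=1]
Event 15 (EXEC): [IRQ1] PC=1: DEC 1 -> ACC=8 [depth=1]
Event 16 (EXEC): [IRQ1] PC=2: DEC 1 -> ACC=7 [depth=1]
Event 17 (EXEC): [IRQ1] PC=3: IRET -> resume MAIN at PC=3 (depth now 0) [depth=0]
Event 18 (EXEC): [MAIN] PC=3: INC 1 -> ACC=8 [depth=0]
Event 19 (EXEC): [MAIN] PC=4: DEC 1 -> ACC=7 [depth=0]
Event 20 (EXEC): [MAIN] PC=5: HALT [depth=0]
Max depth observed: 2

Answer: 2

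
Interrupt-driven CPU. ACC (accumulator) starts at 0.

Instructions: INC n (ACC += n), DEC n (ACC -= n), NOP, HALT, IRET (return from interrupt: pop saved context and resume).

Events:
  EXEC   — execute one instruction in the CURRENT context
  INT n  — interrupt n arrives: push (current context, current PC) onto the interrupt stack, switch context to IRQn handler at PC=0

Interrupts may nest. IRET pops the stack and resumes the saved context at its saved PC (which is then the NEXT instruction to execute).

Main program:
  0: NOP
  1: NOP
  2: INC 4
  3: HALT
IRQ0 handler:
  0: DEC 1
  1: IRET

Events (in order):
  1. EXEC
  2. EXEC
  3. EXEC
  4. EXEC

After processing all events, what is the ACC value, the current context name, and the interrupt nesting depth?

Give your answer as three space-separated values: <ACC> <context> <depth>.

Event 1 (EXEC): [MAIN] PC=0: NOP
Event 2 (EXEC): [MAIN] PC=1: NOP
Event 3 (EXEC): [MAIN] PC=2: INC 4 -> ACC=4
Event 4 (EXEC): [MAIN] PC=3: HALT

Answer: 4 MAIN 0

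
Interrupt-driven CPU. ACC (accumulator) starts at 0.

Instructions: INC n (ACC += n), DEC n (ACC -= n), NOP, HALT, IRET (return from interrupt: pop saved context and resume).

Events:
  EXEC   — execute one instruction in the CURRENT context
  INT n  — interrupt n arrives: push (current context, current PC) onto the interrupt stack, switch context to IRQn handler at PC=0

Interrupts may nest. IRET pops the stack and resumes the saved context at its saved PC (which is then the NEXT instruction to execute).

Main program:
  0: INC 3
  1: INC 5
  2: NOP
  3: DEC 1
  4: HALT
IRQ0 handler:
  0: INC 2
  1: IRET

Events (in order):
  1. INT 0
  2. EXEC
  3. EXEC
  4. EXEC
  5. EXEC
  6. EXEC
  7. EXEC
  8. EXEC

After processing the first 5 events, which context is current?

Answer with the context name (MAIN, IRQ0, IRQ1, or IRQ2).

Event 1 (INT 0): INT 0 arrives: push (MAIN, PC=0), enter IRQ0 at PC=0 (depth now 1)
Event 2 (EXEC): [IRQ0] PC=0: INC 2 -> ACC=2
Event 3 (EXEC): [IRQ0] PC=1: IRET -> resume MAIN at PC=0 (depth now 0)
Event 4 (EXEC): [MAIN] PC=0: INC 3 -> ACC=5
Event 5 (EXEC): [MAIN] PC=1: INC 5 -> ACC=10

Answer: MAIN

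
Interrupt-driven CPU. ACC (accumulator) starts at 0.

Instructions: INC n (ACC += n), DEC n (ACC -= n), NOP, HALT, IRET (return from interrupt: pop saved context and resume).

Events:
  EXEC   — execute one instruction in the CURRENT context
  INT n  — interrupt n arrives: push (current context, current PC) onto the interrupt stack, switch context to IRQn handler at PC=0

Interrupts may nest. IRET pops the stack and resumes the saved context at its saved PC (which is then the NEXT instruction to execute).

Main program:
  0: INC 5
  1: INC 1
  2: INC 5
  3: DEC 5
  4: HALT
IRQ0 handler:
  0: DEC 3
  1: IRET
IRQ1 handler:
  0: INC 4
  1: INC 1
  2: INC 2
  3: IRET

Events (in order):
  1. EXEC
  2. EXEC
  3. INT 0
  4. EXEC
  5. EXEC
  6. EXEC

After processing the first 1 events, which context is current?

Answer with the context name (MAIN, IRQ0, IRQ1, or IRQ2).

Answer: MAIN

Derivation:
Event 1 (EXEC): [MAIN] PC=0: INC 5 -> ACC=5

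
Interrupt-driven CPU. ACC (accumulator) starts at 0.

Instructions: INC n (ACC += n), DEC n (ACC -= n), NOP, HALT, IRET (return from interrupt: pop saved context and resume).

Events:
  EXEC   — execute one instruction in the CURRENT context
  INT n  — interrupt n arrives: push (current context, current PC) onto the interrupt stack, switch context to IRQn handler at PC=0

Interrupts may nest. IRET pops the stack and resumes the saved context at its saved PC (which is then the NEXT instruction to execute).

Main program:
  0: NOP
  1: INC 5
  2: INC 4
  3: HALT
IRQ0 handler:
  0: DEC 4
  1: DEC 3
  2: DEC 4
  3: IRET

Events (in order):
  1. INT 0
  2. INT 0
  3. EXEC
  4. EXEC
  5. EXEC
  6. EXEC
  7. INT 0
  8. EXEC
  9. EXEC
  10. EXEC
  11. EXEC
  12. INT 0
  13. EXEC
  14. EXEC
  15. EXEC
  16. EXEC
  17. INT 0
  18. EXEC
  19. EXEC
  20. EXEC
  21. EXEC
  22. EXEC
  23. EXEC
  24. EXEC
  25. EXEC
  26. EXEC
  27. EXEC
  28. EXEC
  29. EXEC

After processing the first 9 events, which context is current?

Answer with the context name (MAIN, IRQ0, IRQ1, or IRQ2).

Answer: IRQ0

Derivation:
Event 1 (INT 0): INT 0 arrives: push (MAIN, PC=0), enter IRQ0 at PC=0 (depth now 1)
Event 2 (INT 0): INT 0 arrives: push (IRQ0, PC=0), enter IRQ0 at PC=0 (depth now 2)
Event 3 (EXEC): [IRQ0] PC=0: DEC 4 -> ACC=-4
Event 4 (EXEC): [IRQ0] PC=1: DEC 3 -> ACC=-7
Event 5 (EXEC): [IRQ0] PC=2: DEC 4 -> ACC=-11
Event 6 (EXEC): [IRQ0] PC=3: IRET -> resume IRQ0 at PC=0 (depth now 1)
Event 7 (INT 0): INT 0 arrives: push (IRQ0, PC=0), enter IRQ0 at PC=0 (depth now 2)
Event 8 (EXEC): [IRQ0] PC=0: DEC 4 -> ACC=-15
Event 9 (EXEC): [IRQ0] PC=1: DEC 3 -> ACC=-18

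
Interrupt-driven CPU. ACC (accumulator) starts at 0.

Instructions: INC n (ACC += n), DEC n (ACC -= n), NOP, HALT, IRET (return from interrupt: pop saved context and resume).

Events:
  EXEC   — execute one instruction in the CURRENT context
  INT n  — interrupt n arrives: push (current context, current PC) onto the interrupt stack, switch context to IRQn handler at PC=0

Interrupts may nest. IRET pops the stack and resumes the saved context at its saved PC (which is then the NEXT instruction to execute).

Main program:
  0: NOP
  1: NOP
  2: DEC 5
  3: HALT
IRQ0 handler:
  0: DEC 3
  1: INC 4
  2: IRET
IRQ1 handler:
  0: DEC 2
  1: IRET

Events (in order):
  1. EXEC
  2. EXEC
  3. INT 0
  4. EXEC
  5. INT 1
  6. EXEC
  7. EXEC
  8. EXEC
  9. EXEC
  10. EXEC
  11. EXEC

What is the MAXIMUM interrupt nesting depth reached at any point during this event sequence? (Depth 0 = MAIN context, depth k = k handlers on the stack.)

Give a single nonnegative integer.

Event 1 (EXEC): [MAIN] PC=0: NOP [depth=0]
Event 2 (EXEC): [MAIN] PC=1: NOP [depth=0]
Event 3 (INT 0): INT 0 arrives: push (MAIN, PC=2), enter IRQ0 at PC=0 (depth now 1) [depth=1]
Event 4 (EXEC): [IRQ0] PC=0: DEC 3 -> ACC=-3 [depth=1]
Event 5 (INT 1): INT 1 arrives: push (IRQ0, PC=1), enter IRQ1 at PC=0 (depth now 2) [depth=2]
Event 6 (EXEC): [IRQ1] PC=0: DEC 2 -> ACC=-5 [depth=2]
Event 7 (EXEC): [IRQ1] PC=1: IRET -> resume IRQ0 at PC=1 (depth now 1) [depth=1]
Event 8 (EXEC): [IRQ0] PC=1: INC 4 -> ACC=-1 [depth=1]
Event 9 (EXEC): [IRQ0] PC=2: IRET -> resume MAIN at PC=2 (depth now 0) [depth=0]
Event 10 (EXEC): [MAIN] PC=2: DEC 5 -> ACC=-6 [depth=0]
Event 11 (EXEC): [MAIN] PC=3: HALT [depth=0]
Max depth observed: 2

Answer: 2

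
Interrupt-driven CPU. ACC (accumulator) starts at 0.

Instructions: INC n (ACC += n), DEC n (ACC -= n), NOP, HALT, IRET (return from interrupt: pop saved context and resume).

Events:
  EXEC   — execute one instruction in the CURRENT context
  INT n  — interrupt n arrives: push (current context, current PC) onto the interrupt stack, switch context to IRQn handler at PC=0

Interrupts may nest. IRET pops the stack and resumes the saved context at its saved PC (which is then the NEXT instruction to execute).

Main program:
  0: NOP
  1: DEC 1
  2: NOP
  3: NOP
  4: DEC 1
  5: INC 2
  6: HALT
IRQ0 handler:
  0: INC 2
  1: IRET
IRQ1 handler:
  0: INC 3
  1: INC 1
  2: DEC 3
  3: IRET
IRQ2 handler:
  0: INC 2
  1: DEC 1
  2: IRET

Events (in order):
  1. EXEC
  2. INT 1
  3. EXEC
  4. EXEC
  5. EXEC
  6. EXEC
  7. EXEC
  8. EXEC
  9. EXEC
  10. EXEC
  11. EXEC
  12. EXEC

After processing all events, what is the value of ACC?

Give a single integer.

Event 1 (EXEC): [MAIN] PC=0: NOP
Event 2 (INT 1): INT 1 arrives: push (MAIN, PC=1), enter IRQ1 at PC=0 (depth now 1)
Event 3 (EXEC): [IRQ1] PC=0: INC 3 -> ACC=3
Event 4 (EXEC): [IRQ1] PC=1: INC 1 -> ACC=4
Event 5 (EXEC): [IRQ1] PC=2: DEC 3 -> ACC=1
Event 6 (EXEC): [IRQ1] PC=3: IRET -> resume MAIN at PC=1 (depth now 0)
Event 7 (EXEC): [MAIN] PC=1: DEC 1 -> ACC=0
Event 8 (EXEC): [MAIN] PC=2: NOP
Event 9 (EXEC): [MAIN] PC=3: NOP
Event 10 (EXEC): [MAIN] PC=4: DEC 1 -> ACC=-1
Event 11 (EXEC): [MAIN] PC=5: INC 2 -> ACC=1
Event 12 (EXEC): [MAIN] PC=6: HALT

Answer: 1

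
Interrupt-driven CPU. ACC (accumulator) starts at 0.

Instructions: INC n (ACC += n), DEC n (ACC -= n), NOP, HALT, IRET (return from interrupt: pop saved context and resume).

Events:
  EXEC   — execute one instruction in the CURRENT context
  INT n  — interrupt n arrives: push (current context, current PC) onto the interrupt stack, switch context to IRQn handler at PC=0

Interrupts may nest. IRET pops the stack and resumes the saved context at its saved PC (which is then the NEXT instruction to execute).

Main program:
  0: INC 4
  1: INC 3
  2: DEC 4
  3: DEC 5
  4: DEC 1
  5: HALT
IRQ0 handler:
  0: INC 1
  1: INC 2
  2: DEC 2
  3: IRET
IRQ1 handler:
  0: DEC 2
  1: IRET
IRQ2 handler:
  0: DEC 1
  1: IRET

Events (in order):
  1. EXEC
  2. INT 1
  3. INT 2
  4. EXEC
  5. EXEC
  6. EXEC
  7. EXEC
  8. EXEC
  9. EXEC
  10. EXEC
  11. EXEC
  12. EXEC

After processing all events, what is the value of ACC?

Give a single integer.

Event 1 (EXEC): [MAIN] PC=0: INC 4 -> ACC=4
Event 2 (INT 1): INT 1 arrives: push (MAIN, PC=1), enter IRQ1 at PC=0 (depth now 1)
Event 3 (INT 2): INT 2 arrives: push (IRQ1, PC=0), enter IRQ2 at PC=0 (depth now 2)
Event 4 (EXEC): [IRQ2] PC=0: DEC 1 -> ACC=3
Event 5 (EXEC): [IRQ2] PC=1: IRET -> resume IRQ1 at PC=0 (depth now 1)
Event 6 (EXEC): [IRQ1] PC=0: DEC 2 -> ACC=1
Event 7 (EXEC): [IRQ1] PC=1: IRET -> resume MAIN at PC=1 (depth now 0)
Event 8 (EXEC): [MAIN] PC=1: INC 3 -> ACC=4
Event 9 (EXEC): [MAIN] PC=2: DEC 4 -> ACC=0
Event 10 (EXEC): [MAIN] PC=3: DEC 5 -> ACC=-5
Event 11 (EXEC): [MAIN] PC=4: DEC 1 -> ACC=-6
Event 12 (EXEC): [MAIN] PC=5: HALT

Answer: -6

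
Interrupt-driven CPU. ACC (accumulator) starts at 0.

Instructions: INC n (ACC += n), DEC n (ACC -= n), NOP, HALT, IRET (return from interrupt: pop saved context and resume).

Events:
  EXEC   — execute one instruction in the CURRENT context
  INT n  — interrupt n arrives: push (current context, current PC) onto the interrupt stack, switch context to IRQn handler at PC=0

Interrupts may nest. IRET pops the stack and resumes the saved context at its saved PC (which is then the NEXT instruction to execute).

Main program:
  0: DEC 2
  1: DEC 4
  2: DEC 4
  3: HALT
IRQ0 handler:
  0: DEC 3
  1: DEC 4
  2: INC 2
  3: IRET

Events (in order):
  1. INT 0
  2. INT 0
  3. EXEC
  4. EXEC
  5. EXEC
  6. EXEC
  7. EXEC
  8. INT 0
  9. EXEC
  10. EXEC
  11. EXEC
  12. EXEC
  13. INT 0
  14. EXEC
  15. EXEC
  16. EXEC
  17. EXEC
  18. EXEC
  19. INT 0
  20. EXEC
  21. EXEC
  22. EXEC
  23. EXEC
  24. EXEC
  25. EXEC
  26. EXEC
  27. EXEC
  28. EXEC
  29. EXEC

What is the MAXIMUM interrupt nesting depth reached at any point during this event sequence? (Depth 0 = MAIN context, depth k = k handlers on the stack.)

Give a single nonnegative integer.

Answer: 2

Derivation:
Event 1 (INT 0): INT 0 arrives: push (MAIN, PC=0), enter IRQ0 at PC=0 (depth now 1) [depth=1]
Event 2 (INT 0): INT 0 arrives: push (IRQ0, PC=0), enter IRQ0 at PC=0 (depth now 2) [depth=2]
Event 3 (EXEC): [IRQ0] PC=0: DEC 3 -> ACC=-3 [depth=2]
Event 4 (EXEC): [IRQ0] PC=1: DEC 4 -> ACC=-7 [depth=2]
Event 5 (EXEC): [IRQ0] PC=2: INC 2 -> ACC=-5 [depth=2]
Event 6 (EXEC): [IRQ0] PC=3: IRET -> resume IRQ0 at PC=0 (depth now 1) [depth=1]
Event 7 (EXEC): [IRQ0] PC=0: DEC 3 -> ACC=-8 [depth=1]
Event 8 (INT 0): INT 0 arrives: push (IRQ0, PC=1), enter IRQ0 at PC=0 (depth now 2) [depth=2]
Event 9 (EXEC): [IRQ0] PC=0: DEC 3 -> ACC=-11 [depth=2]
Event 10 (EXEC): [IRQ0] PC=1: DEC 4 -> ACC=-15 [depth=2]
Event 11 (EXEC): [IRQ0] PC=2: INC 2 -> ACC=-13 [depth=2]
Event 12 (EXEC): [IRQ0] PC=3: IRET -> resume IRQ0 at PC=1 (depth now 1) [depth=1]
Event 13 (INT 0): INT 0 arrives: push (IRQ0, PC=1), enter IRQ0 at PC=0 (depth now 2) [depth=2]
Event 14 (EXEC): [IRQ0] PC=0: DEC 3 -> ACC=-16 [depth=2]
Event 15 (EXEC): [IRQ0] PC=1: DEC 4 -> ACC=-20 [depth=2]
Event 16 (EXEC): [IRQ0] PC=2: INC 2 -> ACC=-18 [depth=2]
Event 17 (EXEC): [IRQ0] PC=3: IRET -> resume IRQ0 at PC=1 (depth now 1) [depth=1]
Event 18 (EXEC): [IRQ0] PC=1: DEC 4 -> ACC=-22 [depth=1]
Event 19 (INT 0): INT 0 arrives: push (IRQ0, PC=2), enter IRQ0 at PC=0 (depth now 2) [depth=2]
Event 20 (EXEC): [IRQ0] PC=0: DEC 3 -> ACC=-25 [depth=2]
Event 21 (EXEC): [IRQ0] PC=1: DEC 4 -> ACC=-29 [depth=2]
Event 22 (EXEC): [IRQ0] PC=2: INC 2 -> ACC=-27 [depth=2]
Event 23 (EXEC): [IRQ0] PC=3: IRET -> resume IRQ0 at PC=2 (depth now 1) [depth=1]
Event 24 (EXEC): [IRQ0] PC=2: INC 2 -> ACC=-25 [depth=1]
Event 25 (EXEC): [IRQ0] PC=3: IRET -> resume MAIN at PC=0 (depth now 0) [depth=0]
Event 26 (EXEC): [MAIN] PC=0: DEC 2 -> ACC=-27 [depth=0]
Event 27 (EXEC): [MAIN] PC=1: DEC 4 -> ACC=-31 [depth=0]
Event 28 (EXEC): [MAIN] PC=2: DEC 4 -> ACC=-35 [depth=0]
Event 29 (EXEC): [MAIN] PC=3: HALT [depth=0]
Max depth observed: 2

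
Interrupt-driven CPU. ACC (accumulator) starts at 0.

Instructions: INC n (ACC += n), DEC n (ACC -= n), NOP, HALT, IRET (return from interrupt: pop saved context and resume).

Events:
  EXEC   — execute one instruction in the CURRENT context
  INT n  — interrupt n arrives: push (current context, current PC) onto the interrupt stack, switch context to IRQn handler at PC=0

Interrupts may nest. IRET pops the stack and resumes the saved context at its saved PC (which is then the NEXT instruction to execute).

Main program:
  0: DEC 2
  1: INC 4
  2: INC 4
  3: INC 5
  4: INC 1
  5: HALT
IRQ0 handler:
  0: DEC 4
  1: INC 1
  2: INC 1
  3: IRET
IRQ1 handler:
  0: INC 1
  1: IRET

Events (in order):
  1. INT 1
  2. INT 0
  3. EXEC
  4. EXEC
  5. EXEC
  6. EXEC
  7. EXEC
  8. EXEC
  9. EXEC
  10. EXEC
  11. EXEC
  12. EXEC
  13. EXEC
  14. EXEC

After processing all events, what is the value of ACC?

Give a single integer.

Answer: 11

Derivation:
Event 1 (INT 1): INT 1 arrives: push (MAIN, PC=0), enter IRQ1 at PC=0 (depth now 1)
Event 2 (INT 0): INT 0 arrives: push (IRQ1, PC=0), enter IRQ0 at PC=0 (depth now 2)
Event 3 (EXEC): [IRQ0] PC=0: DEC 4 -> ACC=-4
Event 4 (EXEC): [IRQ0] PC=1: INC 1 -> ACC=-3
Event 5 (EXEC): [IRQ0] PC=2: INC 1 -> ACC=-2
Event 6 (EXEC): [IRQ0] PC=3: IRET -> resume IRQ1 at PC=0 (depth now 1)
Event 7 (EXEC): [IRQ1] PC=0: INC 1 -> ACC=-1
Event 8 (EXEC): [IRQ1] PC=1: IRET -> resume MAIN at PC=0 (depth now 0)
Event 9 (EXEC): [MAIN] PC=0: DEC 2 -> ACC=-3
Event 10 (EXEC): [MAIN] PC=1: INC 4 -> ACC=1
Event 11 (EXEC): [MAIN] PC=2: INC 4 -> ACC=5
Event 12 (EXEC): [MAIN] PC=3: INC 5 -> ACC=10
Event 13 (EXEC): [MAIN] PC=4: INC 1 -> ACC=11
Event 14 (EXEC): [MAIN] PC=5: HALT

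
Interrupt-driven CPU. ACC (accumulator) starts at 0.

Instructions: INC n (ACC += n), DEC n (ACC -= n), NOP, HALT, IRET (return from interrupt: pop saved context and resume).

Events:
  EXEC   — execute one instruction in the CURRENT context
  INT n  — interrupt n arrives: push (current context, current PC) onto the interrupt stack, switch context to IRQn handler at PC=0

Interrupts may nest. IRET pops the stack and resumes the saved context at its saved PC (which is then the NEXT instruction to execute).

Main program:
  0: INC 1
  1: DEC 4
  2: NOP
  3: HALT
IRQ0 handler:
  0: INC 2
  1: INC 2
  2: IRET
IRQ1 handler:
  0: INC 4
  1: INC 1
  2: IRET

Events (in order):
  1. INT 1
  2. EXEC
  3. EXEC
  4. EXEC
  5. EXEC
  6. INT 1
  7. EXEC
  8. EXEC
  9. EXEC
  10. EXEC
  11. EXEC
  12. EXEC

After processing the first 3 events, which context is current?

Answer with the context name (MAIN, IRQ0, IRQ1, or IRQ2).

Event 1 (INT 1): INT 1 arrives: push (MAIN, PC=0), enter IRQ1 at PC=0 (depth now 1)
Event 2 (EXEC): [IRQ1] PC=0: INC 4 -> ACC=4
Event 3 (EXEC): [IRQ1] PC=1: INC 1 -> ACC=5

Answer: IRQ1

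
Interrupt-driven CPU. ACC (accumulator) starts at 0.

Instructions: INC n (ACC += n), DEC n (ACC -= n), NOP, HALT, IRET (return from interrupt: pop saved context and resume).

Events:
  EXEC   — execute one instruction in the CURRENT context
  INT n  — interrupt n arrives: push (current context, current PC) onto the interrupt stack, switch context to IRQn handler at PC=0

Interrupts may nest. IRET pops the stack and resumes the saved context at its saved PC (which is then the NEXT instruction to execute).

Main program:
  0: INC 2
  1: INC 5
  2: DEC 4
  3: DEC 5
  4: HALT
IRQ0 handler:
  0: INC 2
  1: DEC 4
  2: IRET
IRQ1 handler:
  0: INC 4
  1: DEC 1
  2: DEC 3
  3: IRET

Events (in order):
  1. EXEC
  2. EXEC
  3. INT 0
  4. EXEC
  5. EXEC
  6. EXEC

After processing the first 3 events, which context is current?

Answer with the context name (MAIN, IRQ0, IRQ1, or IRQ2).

Event 1 (EXEC): [MAIN] PC=0: INC 2 -> ACC=2
Event 2 (EXEC): [MAIN] PC=1: INC 5 -> ACC=7
Event 3 (INT 0): INT 0 arrives: push (MAIN, PC=2), enter IRQ0 at PC=0 (depth now 1)

Answer: IRQ0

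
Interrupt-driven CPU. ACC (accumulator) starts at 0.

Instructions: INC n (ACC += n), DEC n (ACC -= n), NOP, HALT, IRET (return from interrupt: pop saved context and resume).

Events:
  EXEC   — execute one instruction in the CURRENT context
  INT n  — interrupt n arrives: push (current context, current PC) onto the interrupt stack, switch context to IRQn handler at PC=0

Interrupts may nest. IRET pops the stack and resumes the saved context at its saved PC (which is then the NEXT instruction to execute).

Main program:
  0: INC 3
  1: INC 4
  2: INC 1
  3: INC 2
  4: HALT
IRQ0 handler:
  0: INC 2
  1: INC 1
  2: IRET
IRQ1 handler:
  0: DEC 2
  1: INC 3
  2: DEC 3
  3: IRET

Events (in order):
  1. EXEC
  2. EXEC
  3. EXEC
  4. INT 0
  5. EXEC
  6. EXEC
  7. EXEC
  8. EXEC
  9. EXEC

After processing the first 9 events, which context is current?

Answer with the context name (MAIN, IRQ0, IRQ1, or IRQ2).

Event 1 (EXEC): [MAIN] PC=0: INC 3 -> ACC=3
Event 2 (EXEC): [MAIN] PC=1: INC 4 -> ACC=7
Event 3 (EXEC): [MAIN] PC=2: INC 1 -> ACC=8
Event 4 (INT 0): INT 0 arrives: push (MAIN, PC=3), enter IRQ0 at PC=0 (depth now 1)
Event 5 (EXEC): [IRQ0] PC=0: INC 2 -> ACC=10
Event 6 (EXEC): [IRQ0] PC=1: INC 1 -> ACC=11
Event 7 (EXEC): [IRQ0] PC=2: IRET -> resume MAIN at PC=3 (depth now 0)
Event 8 (EXEC): [MAIN] PC=3: INC 2 -> ACC=13
Event 9 (EXEC): [MAIN] PC=4: HALT

Answer: MAIN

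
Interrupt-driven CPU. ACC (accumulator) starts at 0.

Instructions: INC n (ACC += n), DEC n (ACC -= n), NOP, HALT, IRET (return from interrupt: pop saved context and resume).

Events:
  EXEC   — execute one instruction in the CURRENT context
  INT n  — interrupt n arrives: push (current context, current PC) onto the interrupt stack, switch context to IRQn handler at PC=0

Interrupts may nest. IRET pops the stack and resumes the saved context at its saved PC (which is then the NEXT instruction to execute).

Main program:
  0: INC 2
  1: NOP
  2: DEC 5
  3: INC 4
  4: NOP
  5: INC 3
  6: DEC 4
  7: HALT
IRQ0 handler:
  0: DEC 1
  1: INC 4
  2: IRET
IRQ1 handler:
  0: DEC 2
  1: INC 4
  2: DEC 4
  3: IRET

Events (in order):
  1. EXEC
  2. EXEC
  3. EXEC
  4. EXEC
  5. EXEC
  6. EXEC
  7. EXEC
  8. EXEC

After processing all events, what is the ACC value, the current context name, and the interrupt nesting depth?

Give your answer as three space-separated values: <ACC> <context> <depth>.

Event 1 (EXEC): [MAIN] PC=0: INC 2 -> ACC=2
Event 2 (EXEC): [MAIN] PC=1: NOP
Event 3 (EXEC): [MAIN] PC=2: DEC 5 -> ACC=-3
Event 4 (EXEC): [MAIN] PC=3: INC 4 -> ACC=1
Event 5 (EXEC): [MAIN] PC=4: NOP
Event 6 (EXEC): [MAIN] PC=5: INC 3 -> ACC=4
Event 7 (EXEC): [MAIN] PC=6: DEC 4 -> ACC=0
Event 8 (EXEC): [MAIN] PC=7: HALT

Answer: 0 MAIN 0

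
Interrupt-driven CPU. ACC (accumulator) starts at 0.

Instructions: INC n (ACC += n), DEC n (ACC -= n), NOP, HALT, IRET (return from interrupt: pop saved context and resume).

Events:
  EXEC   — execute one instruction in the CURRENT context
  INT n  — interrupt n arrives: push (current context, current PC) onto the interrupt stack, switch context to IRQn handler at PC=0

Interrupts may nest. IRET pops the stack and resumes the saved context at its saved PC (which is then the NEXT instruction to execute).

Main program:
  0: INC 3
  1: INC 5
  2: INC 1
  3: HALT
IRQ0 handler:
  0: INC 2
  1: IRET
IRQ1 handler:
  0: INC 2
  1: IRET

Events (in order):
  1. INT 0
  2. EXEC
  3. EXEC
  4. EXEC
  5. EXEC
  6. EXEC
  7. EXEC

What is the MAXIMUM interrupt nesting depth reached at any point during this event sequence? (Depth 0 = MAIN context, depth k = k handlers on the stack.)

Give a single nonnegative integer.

Answer: 1

Derivation:
Event 1 (INT 0): INT 0 arrives: push (MAIN, PC=0), enter IRQ0 at PC=0 (depth now 1) [depth=1]
Event 2 (EXEC): [IRQ0] PC=0: INC 2 -> ACC=2 [depth=1]
Event 3 (EXEC): [IRQ0] PC=1: IRET -> resume MAIN at PC=0 (depth now 0) [depth=0]
Event 4 (EXEC): [MAIN] PC=0: INC 3 -> ACC=5 [depth=0]
Event 5 (EXEC): [MAIN] PC=1: INC 5 -> ACC=10 [depth=0]
Event 6 (EXEC): [MAIN] PC=2: INC 1 -> ACC=11 [depth=0]
Event 7 (EXEC): [MAIN] PC=3: HALT [depth=0]
Max depth observed: 1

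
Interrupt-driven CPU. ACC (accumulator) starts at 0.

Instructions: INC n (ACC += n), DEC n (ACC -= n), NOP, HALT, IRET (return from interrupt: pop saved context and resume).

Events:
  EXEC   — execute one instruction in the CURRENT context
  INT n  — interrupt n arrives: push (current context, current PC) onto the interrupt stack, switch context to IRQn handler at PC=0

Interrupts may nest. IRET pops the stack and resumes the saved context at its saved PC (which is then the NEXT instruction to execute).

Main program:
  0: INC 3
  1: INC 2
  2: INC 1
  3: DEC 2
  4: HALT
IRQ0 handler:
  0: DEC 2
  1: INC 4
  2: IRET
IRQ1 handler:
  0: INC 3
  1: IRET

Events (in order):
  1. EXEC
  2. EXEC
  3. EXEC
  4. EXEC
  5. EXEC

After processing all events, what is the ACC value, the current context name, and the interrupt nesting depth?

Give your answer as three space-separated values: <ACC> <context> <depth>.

Event 1 (EXEC): [MAIN] PC=0: INC 3 -> ACC=3
Event 2 (EXEC): [MAIN] PC=1: INC 2 -> ACC=5
Event 3 (EXEC): [MAIN] PC=2: INC 1 -> ACC=6
Event 4 (EXEC): [MAIN] PC=3: DEC 2 -> ACC=4
Event 5 (EXEC): [MAIN] PC=4: HALT

Answer: 4 MAIN 0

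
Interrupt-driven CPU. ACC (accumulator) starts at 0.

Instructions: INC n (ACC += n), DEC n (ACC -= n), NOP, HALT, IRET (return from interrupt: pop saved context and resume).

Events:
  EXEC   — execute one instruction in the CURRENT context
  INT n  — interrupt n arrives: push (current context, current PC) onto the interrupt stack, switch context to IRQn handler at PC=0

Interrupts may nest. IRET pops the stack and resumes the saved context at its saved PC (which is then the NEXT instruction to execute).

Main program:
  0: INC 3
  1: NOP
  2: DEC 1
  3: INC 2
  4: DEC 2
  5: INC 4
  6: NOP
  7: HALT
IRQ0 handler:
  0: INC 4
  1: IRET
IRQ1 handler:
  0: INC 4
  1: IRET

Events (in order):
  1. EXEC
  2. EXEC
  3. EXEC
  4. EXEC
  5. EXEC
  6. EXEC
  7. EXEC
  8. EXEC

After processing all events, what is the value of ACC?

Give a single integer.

Answer: 6

Derivation:
Event 1 (EXEC): [MAIN] PC=0: INC 3 -> ACC=3
Event 2 (EXEC): [MAIN] PC=1: NOP
Event 3 (EXEC): [MAIN] PC=2: DEC 1 -> ACC=2
Event 4 (EXEC): [MAIN] PC=3: INC 2 -> ACC=4
Event 5 (EXEC): [MAIN] PC=4: DEC 2 -> ACC=2
Event 6 (EXEC): [MAIN] PC=5: INC 4 -> ACC=6
Event 7 (EXEC): [MAIN] PC=6: NOP
Event 8 (EXEC): [MAIN] PC=7: HALT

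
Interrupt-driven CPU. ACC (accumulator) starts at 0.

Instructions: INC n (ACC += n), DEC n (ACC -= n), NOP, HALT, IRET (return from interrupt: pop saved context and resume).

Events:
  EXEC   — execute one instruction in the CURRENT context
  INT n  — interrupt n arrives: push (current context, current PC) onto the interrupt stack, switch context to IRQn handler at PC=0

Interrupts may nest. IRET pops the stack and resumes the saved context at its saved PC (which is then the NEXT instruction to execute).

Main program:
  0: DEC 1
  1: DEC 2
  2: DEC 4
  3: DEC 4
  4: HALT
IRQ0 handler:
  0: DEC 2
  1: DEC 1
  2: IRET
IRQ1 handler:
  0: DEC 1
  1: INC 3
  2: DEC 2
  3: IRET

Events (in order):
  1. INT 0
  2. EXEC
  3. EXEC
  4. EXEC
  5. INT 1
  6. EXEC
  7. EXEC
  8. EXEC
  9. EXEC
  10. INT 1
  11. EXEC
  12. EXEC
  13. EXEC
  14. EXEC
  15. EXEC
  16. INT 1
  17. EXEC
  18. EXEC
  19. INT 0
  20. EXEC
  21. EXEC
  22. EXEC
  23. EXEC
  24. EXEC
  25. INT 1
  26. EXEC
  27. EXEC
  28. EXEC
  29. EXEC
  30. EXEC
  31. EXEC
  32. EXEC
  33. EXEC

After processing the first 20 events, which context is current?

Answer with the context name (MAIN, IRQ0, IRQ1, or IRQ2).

Event 1 (INT 0): INT 0 arrives: push (MAIN, PC=0), enter IRQ0 at PC=0 (depth now 1)
Event 2 (EXEC): [IRQ0] PC=0: DEC 2 -> ACC=-2
Event 3 (EXEC): [IRQ0] PC=1: DEC 1 -> ACC=-3
Event 4 (EXEC): [IRQ0] PC=2: IRET -> resume MAIN at PC=0 (depth now 0)
Event 5 (INT 1): INT 1 arrives: push (MAIN, PC=0), enter IRQ1 at PC=0 (depth now 1)
Event 6 (EXEC): [IRQ1] PC=0: DEC 1 -> ACC=-4
Event 7 (EXEC): [IRQ1] PC=1: INC 3 -> ACC=-1
Event 8 (EXEC): [IRQ1] PC=2: DEC 2 -> ACC=-3
Event 9 (EXEC): [IRQ1] PC=3: IRET -> resume MAIN at PC=0 (depth now 0)
Event 10 (INT 1): INT 1 arrives: push (MAIN, PC=0), enter IRQ1 at PC=0 (depth now 1)
Event 11 (EXEC): [IRQ1] PC=0: DEC 1 -> ACC=-4
Event 12 (EXEC): [IRQ1] PC=1: INC 3 -> ACC=-1
Event 13 (EXEC): [IRQ1] PC=2: DEC 2 -> ACC=-3
Event 14 (EXEC): [IRQ1] PC=3: IRET -> resume MAIN at PC=0 (depth now 0)
Event 15 (EXEC): [MAIN] PC=0: DEC 1 -> ACC=-4
Event 16 (INT 1): INT 1 arrives: push (MAIN, PC=1), enter IRQ1 at PC=0 (depth now 1)
Event 17 (EXEC): [IRQ1] PC=0: DEC 1 -> ACC=-5
Event 18 (EXEC): [IRQ1] PC=1: INC 3 -> ACC=-2
Event 19 (INT 0): INT 0 arrives: push (IRQ1, PC=2), enter IRQ0 at PC=0 (depth now 2)
Event 20 (EXEC): [IRQ0] PC=0: DEC 2 -> ACC=-4

Answer: IRQ0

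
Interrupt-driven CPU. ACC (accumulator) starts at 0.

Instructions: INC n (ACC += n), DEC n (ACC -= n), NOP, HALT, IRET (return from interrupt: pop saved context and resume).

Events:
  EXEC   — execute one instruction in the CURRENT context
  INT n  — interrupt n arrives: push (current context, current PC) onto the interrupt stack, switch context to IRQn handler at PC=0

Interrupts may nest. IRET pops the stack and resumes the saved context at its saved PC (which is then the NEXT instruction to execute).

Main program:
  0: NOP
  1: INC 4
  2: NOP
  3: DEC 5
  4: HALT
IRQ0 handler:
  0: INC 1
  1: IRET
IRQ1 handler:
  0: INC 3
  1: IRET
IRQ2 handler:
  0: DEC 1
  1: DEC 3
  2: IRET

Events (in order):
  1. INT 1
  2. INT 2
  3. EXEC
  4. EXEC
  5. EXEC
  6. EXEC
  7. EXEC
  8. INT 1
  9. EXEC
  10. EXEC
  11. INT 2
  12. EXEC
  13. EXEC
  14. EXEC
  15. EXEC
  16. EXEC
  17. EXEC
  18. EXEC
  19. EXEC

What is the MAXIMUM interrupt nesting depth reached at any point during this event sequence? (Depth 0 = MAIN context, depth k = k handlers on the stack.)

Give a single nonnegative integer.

Event 1 (INT 1): INT 1 arrives: push (MAIN, PC=0), enter IRQ1 at PC=0 (depth now 1) [depth=1]
Event 2 (INT 2): INT 2 arrives: push (IRQ1, PC=0), enter IRQ2 at PC=0 (depth now 2) [depth=2]
Event 3 (EXEC): [IRQ2] PC=0: DEC 1 -> ACC=-1 [depth=2]
Event 4 (EXEC): [IRQ2] PC=1: DEC 3 -> ACC=-4 [depth=2]
Event 5 (EXEC): [IRQ2] PC=2: IRET -> resume IRQ1 at PC=0 (depth now 1) [depth=1]
Event 6 (EXEC): [IRQ1] PC=0: INC 3 -> ACC=-1 [depth=1]
Event 7 (EXEC): [IRQ1] PC=1: IRET -> resume MAIN at PC=0 (depth now 0) [depth=0]
Event 8 (INT 1): INT 1 arrives: push (MAIN, PC=0), enter IRQ1 at PC=0 (depth now 1) [depth=1]
Event 9 (EXEC): [IRQ1] PC=0: INC 3 -> ACC=2 [depth=1]
Event 10 (EXEC): [IRQ1] PC=1: IRET -> resume MAIN at PC=0 (depth now 0) [depth=0]
Event 11 (INT 2): INT 2 arrives: push (MAIN, PC=0), enter IRQ2 at PC=0 (depth now 1) [depth=1]
Event 12 (EXEC): [IRQ2] PC=0: DEC 1 -> ACC=1 [depth=1]
Event 13 (EXEC): [IRQ2] PC=1: DEC 3 -> ACC=-2 [depth=1]
Event 14 (EXEC): [IRQ2] PC=2: IRET -> resume MAIN at PC=0 (depth now 0) [depth=0]
Event 15 (EXEC): [MAIN] PC=0: NOP [depth=0]
Event 16 (EXEC): [MAIN] PC=1: INC 4 -> ACC=2 [depth=0]
Event 17 (EXEC): [MAIN] PC=2: NOP [depth=0]
Event 18 (EXEC): [MAIN] PC=3: DEC 5 -> ACC=-3 [depth=0]
Event 19 (EXEC): [MAIN] PC=4: HALT [depth=0]
Max depth observed: 2

Answer: 2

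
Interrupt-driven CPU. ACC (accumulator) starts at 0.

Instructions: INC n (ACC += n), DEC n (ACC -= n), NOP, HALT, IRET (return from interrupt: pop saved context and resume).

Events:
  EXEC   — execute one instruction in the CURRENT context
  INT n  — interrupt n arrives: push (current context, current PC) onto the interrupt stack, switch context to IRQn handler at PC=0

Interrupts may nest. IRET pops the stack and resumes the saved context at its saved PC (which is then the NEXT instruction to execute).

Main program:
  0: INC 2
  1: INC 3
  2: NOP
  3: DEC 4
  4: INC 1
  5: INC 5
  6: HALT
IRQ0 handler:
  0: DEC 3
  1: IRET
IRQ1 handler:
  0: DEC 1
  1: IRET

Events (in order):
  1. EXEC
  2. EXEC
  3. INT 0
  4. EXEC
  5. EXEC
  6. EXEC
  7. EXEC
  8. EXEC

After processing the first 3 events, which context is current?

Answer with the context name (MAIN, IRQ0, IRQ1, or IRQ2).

Event 1 (EXEC): [MAIN] PC=0: INC 2 -> ACC=2
Event 2 (EXEC): [MAIN] PC=1: INC 3 -> ACC=5
Event 3 (INT 0): INT 0 arrives: push (MAIN, PC=2), enter IRQ0 at PC=0 (depth now 1)

Answer: IRQ0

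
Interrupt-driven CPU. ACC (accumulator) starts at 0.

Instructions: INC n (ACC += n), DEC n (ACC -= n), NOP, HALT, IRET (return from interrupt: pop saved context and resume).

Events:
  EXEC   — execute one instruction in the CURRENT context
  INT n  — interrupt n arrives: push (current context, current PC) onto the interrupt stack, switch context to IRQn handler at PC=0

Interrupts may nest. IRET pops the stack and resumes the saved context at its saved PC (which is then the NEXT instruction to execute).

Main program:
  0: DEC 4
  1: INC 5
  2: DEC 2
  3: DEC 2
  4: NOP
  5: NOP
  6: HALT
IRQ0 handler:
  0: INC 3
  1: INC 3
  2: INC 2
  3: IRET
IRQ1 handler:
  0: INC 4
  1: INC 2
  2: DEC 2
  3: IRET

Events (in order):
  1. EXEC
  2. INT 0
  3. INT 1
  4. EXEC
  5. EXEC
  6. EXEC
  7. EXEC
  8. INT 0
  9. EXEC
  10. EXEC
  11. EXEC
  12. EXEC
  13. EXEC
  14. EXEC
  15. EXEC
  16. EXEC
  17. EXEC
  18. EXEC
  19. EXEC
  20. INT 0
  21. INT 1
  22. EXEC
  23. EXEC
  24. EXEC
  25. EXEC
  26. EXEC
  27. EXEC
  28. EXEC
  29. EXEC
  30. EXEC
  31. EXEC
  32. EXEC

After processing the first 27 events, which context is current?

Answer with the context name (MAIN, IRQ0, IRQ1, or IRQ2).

Answer: IRQ0

Derivation:
Event 1 (EXEC): [MAIN] PC=0: DEC 4 -> ACC=-4
Event 2 (INT 0): INT 0 arrives: push (MAIN, PC=1), enter IRQ0 at PC=0 (depth now 1)
Event 3 (INT 1): INT 1 arrives: push (IRQ0, PC=0), enter IRQ1 at PC=0 (depth now 2)
Event 4 (EXEC): [IRQ1] PC=0: INC 4 -> ACC=0
Event 5 (EXEC): [IRQ1] PC=1: INC 2 -> ACC=2
Event 6 (EXEC): [IRQ1] PC=2: DEC 2 -> ACC=0
Event 7 (EXEC): [IRQ1] PC=3: IRET -> resume IRQ0 at PC=0 (depth now 1)
Event 8 (INT 0): INT 0 arrives: push (IRQ0, PC=0), enter IRQ0 at PC=0 (depth now 2)
Event 9 (EXEC): [IRQ0] PC=0: INC 3 -> ACC=3
Event 10 (EXEC): [IRQ0] PC=1: INC 3 -> ACC=6
Event 11 (EXEC): [IRQ0] PC=2: INC 2 -> ACC=8
Event 12 (EXEC): [IRQ0] PC=3: IRET -> resume IRQ0 at PC=0 (depth now 1)
Event 13 (EXEC): [IRQ0] PC=0: INC 3 -> ACC=11
Event 14 (EXEC): [IRQ0] PC=1: INC 3 -> ACC=14
Event 15 (EXEC): [IRQ0] PC=2: INC 2 -> ACC=16
Event 16 (EXEC): [IRQ0] PC=3: IRET -> resume MAIN at PC=1 (depth now 0)
Event 17 (EXEC): [MAIN] PC=1: INC 5 -> ACC=21
Event 18 (EXEC): [MAIN] PC=2: DEC 2 -> ACC=19
Event 19 (EXEC): [MAIN] PC=3: DEC 2 -> ACC=17
Event 20 (INT 0): INT 0 arrives: push (MAIN, PC=4), enter IRQ0 at PC=0 (depth now 1)
Event 21 (INT 1): INT 1 arrives: push (IRQ0, PC=0), enter IRQ1 at PC=0 (depth now 2)
Event 22 (EXEC): [IRQ1] PC=0: INC 4 -> ACC=21
Event 23 (EXEC): [IRQ1] PC=1: INC 2 -> ACC=23
Event 24 (EXEC): [IRQ1] PC=2: DEC 2 -> ACC=21
Event 25 (EXEC): [IRQ1] PC=3: IRET -> resume IRQ0 at PC=0 (depth now 1)
Event 26 (EXEC): [IRQ0] PC=0: INC 3 -> ACC=24
Event 27 (EXEC): [IRQ0] PC=1: INC 3 -> ACC=27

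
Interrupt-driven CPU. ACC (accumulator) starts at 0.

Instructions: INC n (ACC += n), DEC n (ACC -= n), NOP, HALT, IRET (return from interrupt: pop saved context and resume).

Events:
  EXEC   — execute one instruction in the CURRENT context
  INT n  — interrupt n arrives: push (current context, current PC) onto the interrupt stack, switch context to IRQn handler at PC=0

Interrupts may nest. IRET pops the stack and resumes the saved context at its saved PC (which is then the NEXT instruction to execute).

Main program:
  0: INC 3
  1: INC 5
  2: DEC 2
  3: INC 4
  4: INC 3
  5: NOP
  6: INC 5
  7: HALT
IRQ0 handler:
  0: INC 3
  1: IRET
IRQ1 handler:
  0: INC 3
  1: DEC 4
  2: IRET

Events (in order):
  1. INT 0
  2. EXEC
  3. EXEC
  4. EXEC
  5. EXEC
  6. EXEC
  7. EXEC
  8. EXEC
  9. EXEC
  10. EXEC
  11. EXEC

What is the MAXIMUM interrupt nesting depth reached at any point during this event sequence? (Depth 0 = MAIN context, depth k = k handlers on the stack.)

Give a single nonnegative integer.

Answer: 1

Derivation:
Event 1 (INT 0): INT 0 arrives: push (MAIN, PC=0), enter IRQ0 at PC=0 (depth now 1) [depth=1]
Event 2 (EXEC): [IRQ0] PC=0: INC 3 -> ACC=3 [depth=1]
Event 3 (EXEC): [IRQ0] PC=1: IRET -> resume MAIN at PC=0 (depth now 0) [depth=0]
Event 4 (EXEC): [MAIN] PC=0: INC 3 -> ACC=6 [depth=0]
Event 5 (EXEC): [MAIN] PC=1: INC 5 -> ACC=11 [depth=0]
Event 6 (EXEC): [MAIN] PC=2: DEC 2 -> ACC=9 [depth=0]
Event 7 (EXEC): [MAIN] PC=3: INC 4 -> ACC=13 [depth=0]
Event 8 (EXEC): [MAIN] PC=4: INC 3 -> ACC=16 [depth=0]
Event 9 (EXEC): [MAIN] PC=5: NOP [depth=0]
Event 10 (EXEC): [MAIN] PC=6: INC 5 -> ACC=21 [depth=0]
Event 11 (EXEC): [MAIN] PC=7: HALT [depth=0]
Max depth observed: 1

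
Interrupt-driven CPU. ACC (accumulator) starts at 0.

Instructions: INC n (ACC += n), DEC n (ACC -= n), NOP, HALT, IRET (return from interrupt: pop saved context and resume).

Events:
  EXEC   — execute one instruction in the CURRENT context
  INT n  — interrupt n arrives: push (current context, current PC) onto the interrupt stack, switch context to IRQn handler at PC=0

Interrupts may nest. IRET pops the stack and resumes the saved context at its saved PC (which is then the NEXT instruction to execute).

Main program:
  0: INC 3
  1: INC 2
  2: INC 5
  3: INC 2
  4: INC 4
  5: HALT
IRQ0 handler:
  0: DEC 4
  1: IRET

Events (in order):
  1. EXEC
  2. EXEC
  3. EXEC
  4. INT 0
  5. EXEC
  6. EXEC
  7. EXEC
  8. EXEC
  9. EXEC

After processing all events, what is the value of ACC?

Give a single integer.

Answer: 12

Derivation:
Event 1 (EXEC): [MAIN] PC=0: INC 3 -> ACC=3
Event 2 (EXEC): [MAIN] PC=1: INC 2 -> ACC=5
Event 3 (EXEC): [MAIN] PC=2: INC 5 -> ACC=10
Event 4 (INT 0): INT 0 arrives: push (MAIN, PC=3), enter IRQ0 at PC=0 (depth now 1)
Event 5 (EXEC): [IRQ0] PC=0: DEC 4 -> ACC=6
Event 6 (EXEC): [IRQ0] PC=1: IRET -> resume MAIN at PC=3 (depth now 0)
Event 7 (EXEC): [MAIN] PC=3: INC 2 -> ACC=8
Event 8 (EXEC): [MAIN] PC=4: INC 4 -> ACC=12
Event 9 (EXEC): [MAIN] PC=5: HALT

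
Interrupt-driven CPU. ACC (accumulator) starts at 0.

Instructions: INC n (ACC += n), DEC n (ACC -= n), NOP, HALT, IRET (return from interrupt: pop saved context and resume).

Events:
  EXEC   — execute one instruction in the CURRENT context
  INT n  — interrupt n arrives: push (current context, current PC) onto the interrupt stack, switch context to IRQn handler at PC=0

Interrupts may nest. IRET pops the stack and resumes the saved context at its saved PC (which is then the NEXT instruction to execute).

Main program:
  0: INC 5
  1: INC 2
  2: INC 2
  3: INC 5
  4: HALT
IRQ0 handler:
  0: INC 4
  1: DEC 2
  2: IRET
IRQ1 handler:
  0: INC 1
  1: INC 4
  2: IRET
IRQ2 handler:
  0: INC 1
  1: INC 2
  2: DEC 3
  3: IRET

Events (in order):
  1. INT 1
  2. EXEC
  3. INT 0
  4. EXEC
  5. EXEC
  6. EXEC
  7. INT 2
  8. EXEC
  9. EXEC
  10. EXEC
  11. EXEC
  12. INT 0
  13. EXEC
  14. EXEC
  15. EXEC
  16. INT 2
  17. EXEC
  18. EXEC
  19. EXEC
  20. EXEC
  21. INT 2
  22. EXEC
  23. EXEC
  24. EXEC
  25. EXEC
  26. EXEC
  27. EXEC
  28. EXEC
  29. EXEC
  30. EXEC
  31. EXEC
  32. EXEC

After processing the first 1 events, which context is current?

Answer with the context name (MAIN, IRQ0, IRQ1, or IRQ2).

Answer: IRQ1

Derivation:
Event 1 (INT 1): INT 1 arrives: push (MAIN, PC=0), enter IRQ1 at PC=0 (depth now 1)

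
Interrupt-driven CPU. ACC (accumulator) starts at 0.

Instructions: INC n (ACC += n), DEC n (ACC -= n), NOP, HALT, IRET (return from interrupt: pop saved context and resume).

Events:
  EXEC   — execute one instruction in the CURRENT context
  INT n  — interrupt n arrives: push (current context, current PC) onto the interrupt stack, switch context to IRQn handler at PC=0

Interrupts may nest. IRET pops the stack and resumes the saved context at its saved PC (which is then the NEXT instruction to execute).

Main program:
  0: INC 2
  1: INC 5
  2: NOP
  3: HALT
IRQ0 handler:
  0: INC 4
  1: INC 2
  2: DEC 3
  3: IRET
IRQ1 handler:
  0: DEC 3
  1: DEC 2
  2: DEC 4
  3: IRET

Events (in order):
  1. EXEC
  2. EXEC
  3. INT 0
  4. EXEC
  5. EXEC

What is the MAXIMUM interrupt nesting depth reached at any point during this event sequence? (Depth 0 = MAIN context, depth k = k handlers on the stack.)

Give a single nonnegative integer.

Event 1 (EXEC): [MAIN] PC=0: INC 2 -> ACC=2 [depth=0]
Event 2 (EXEC): [MAIN] PC=1: INC 5 -> ACC=7 [depth=0]
Event 3 (INT 0): INT 0 arrives: push (MAIN, PC=2), enter IRQ0 at PC=0 (depth now 1) [depth=1]
Event 4 (EXEC): [IRQ0] PC=0: INC 4 -> ACC=11 [depth=1]
Event 5 (EXEC): [IRQ0] PC=1: INC 2 -> ACC=13 [depth=1]
Max depth observed: 1

Answer: 1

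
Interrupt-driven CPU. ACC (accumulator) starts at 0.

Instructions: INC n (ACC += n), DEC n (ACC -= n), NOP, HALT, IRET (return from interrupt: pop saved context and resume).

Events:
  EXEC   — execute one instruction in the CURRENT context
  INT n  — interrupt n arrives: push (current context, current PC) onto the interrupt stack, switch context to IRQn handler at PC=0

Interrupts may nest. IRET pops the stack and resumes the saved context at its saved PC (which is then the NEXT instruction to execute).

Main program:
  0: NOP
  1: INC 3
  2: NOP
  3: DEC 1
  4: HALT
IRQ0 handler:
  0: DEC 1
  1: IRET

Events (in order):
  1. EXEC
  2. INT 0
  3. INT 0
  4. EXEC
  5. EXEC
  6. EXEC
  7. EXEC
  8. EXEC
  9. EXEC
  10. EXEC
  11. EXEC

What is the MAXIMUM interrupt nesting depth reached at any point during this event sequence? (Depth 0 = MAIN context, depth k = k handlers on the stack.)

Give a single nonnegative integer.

Answer: 2

Derivation:
Event 1 (EXEC): [MAIN] PC=0: NOP [depth=0]
Event 2 (INT 0): INT 0 arrives: push (MAIN, PC=1), enter IRQ0 at PC=0 (depth now 1) [depth=1]
Event 3 (INT 0): INT 0 arrives: push (IRQ0, PC=0), enter IRQ0 at PC=0 (depth now 2) [depth=2]
Event 4 (EXEC): [IRQ0] PC=0: DEC 1 -> ACC=-1 [depth=2]
Event 5 (EXEC): [IRQ0] PC=1: IRET -> resume IRQ0 at PC=0 (depth now 1) [depth=1]
Event 6 (EXEC): [IRQ0] PC=0: DEC 1 -> ACC=-2 [depth=1]
Event 7 (EXEC): [IRQ0] PC=1: IRET -> resume MAIN at PC=1 (depth now 0) [depth=0]
Event 8 (EXEC): [MAIN] PC=1: INC 3 -> ACC=1 [depth=0]
Event 9 (EXEC): [MAIN] PC=2: NOP [depth=0]
Event 10 (EXEC): [MAIN] PC=3: DEC 1 -> ACC=0 [depth=0]
Event 11 (EXEC): [MAIN] PC=4: HALT [depth=0]
Max depth observed: 2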